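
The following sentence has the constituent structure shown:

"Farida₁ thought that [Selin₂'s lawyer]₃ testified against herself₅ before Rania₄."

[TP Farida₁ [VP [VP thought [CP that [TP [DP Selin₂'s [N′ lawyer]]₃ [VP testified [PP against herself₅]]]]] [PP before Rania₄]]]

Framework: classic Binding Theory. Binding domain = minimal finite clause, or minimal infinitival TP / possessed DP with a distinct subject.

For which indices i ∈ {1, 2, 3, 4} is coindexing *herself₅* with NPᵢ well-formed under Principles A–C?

*herself* is an anaphor, so Principle A applies: it must be bound in its binding domain.
Binding domain of *herself₅*: the embedded TP, whose subject is [Selin₂'s lawyer]₃.
*Farida₁* c-commands the anaphor but is outside its binding domain → cannot satisfy Principle A.
*Selin₂* does not c-command the anaphor → cannot bind it.
*[Selin₂'s lawyer]₃* c-commands the anaphor within its binding domain → licit binder.
*Rania₄* does not c-command the anaphor → cannot bind it.

{3}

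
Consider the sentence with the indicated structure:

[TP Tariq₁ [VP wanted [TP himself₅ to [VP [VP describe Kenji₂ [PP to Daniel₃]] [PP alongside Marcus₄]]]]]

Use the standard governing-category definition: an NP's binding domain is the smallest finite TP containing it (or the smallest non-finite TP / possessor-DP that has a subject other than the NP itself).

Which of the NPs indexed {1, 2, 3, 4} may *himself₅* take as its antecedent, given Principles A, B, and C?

*himself* is an anaphor, so Principle A applies: it must be bound in its binding domain.
Binding domain of *himself₅*: the matrix TP, whose subject is Tariq₁.
*Tariq₁* c-commands the anaphor within its binding domain → licit binder.
*Kenji₂* does not c-command the anaphor → cannot bind it.
*Daniel₃* does not c-command the anaphor → cannot bind it.
*Marcus₄* does not c-command the anaphor → cannot bind it.

{1}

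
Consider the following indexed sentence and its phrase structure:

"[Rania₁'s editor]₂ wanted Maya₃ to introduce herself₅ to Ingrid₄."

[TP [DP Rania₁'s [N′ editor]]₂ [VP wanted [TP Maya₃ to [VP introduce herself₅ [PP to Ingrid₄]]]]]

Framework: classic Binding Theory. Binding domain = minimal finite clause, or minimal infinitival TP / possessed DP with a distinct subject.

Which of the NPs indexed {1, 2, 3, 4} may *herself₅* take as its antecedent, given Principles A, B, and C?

{3}

*herself* is an anaphor, so Principle A applies: it must be bound in its binding domain.
Binding domain of *herself₅*: the embedded TP, whose subject is Maya₃.
*Rania₁* does not c-command the anaphor → cannot bind it.
*[Rania₁'s editor]₂* c-commands the anaphor but is outside its binding domain → cannot satisfy Principle A.
*Maya₃* c-commands the anaphor within its binding domain → licit binder.
*Ingrid₄* does not c-command the anaphor → cannot bind it.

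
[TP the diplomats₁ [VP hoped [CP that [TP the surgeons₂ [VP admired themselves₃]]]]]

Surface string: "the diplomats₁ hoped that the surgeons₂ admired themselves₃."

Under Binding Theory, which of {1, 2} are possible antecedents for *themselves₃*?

{2}

*themselves* is an anaphor, so Principle A applies: it must be bound in its binding domain.
Binding domain of *themselves₃*: the embedded TP, whose subject is the surgeons₂.
*the diplomats₁* c-commands the anaphor but is outside its binding domain → cannot satisfy Principle A.
*the surgeons₂* c-commands the anaphor within its binding domain → licit binder.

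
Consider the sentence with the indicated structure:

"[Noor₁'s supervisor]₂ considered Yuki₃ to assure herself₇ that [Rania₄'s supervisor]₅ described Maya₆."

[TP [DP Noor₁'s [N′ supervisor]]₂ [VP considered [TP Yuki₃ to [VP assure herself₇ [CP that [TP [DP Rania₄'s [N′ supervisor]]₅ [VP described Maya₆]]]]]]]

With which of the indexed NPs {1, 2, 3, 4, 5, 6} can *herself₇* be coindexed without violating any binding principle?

{3}

*herself* is an anaphor, so Principle A applies: it must be bound in its binding domain.
Binding domain of *herself₇*: the embedded TP, whose subject is Yuki₃.
*Noor₁* does not c-command the anaphor → cannot bind it.
*[Noor₁'s supervisor]₂* c-commands the anaphor but is outside its binding domain → cannot satisfy Principle A.
*Yuki₃* c-commands the anaphor within its binding domain → licit binder.
*Rania₄* does not c-command the anaphor → cannot bind it.
*[Rania₄'s supervisor]₅* does not c-command the anaphor → cannot bind it.
*Maya₆* does not c-command the anaphor → cannot bind it.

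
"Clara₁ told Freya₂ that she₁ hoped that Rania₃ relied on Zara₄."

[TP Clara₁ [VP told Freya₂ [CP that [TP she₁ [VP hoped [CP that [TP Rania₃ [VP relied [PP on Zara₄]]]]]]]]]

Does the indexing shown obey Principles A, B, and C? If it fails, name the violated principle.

grammatical

The two coindexed NPs are *Clara₁* and *she₁*.
*she₁* is a pronoun; nothing c-commands it within its binding domain (the embedded TP.), so Principle B holds trivially.
*Clara₁* is an R-expression; *she₁* does not c-command it, and no other NP shares its index, so Principle C is satisfied.
All principles are respected.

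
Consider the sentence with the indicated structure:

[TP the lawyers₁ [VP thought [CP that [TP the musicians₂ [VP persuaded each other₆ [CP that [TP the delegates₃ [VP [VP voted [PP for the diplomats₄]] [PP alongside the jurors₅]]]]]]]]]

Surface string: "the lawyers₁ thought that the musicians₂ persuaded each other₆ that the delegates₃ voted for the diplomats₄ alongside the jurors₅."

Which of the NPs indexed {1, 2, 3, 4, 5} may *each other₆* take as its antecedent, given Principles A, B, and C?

{2}

*each other* is an anaphor, so Principle A applies: it must be bound in its binding domain.
Binding domain of *each other₆*: the embedded TP, whose subject is the musicians₂.
*the lawyers₁* c-commands the anaphor but is outside its binding domain → cannot satisfy Principle A.
*the musicians₂* c-commands the anaphor within its binding domain → licit binder.
*the delegates₃* does not c-command the anaphor → cannot bind it.
*the diplomats₄* does not c-command the anaphor → cannot bind it.
*the jurors₅* does not c-command the anaphor → cannot bind it.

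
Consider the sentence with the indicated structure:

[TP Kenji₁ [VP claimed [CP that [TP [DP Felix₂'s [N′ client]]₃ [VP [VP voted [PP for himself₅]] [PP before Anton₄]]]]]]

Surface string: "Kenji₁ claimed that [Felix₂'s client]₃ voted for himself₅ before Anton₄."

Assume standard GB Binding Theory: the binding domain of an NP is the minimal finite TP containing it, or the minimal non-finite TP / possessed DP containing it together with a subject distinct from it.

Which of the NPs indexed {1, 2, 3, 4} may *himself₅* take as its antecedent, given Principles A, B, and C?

*himself* is an anaphor, so Principle A applies: it must be bound in its binding domain.
Binding domain of *himself₅*: the embedded TP, whose subject is [Felix₂'s client]₃.
*Kenji₁* c-commands the anaphor but is outside its binding domain → cannot satisfy Principle A.
*Felix₂* does not c-command the anaphor → cannot bind it.
*[Felix₂'s client]₃* c-commands the anaphor within its binding domain → licit binder.
*Anton₄* does not c-command the anaphor → cannot bind it.

{3}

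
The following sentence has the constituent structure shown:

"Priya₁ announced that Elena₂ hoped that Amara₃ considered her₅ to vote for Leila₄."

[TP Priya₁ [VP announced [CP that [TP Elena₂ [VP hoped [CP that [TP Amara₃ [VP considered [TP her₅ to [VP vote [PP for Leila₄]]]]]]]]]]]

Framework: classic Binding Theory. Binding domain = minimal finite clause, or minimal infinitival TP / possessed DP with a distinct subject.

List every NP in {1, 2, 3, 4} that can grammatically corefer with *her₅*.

{1, 2}

*her* is a pronoun, so Principle B applies: it must be free in its binding domain.
Binding domain of *her₅*: the embedded TP, whose subject is Amara₃.
*Priya₁* c-commands the pronoun but from outside its binding domain, and is not c-commanded by it → coindexation permitted.
*Elena₂* c-commands the pronoun but from outside its binding domain, and is not c-commanded by it → coindexation permitted.
*Amara₃* c-commands the pronoun within its binding domain → coindexation would violate Principle B.
*Leila₄*: the pronoun c-commands this R-expression → coindexation would violate Principle C on *Leila₄*.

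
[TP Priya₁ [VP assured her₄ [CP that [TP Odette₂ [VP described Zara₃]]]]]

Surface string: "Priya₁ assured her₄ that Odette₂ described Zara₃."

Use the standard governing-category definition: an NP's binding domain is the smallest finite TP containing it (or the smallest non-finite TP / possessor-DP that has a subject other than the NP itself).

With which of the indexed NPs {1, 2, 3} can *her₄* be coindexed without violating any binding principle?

*her* is a pronoun, so Principle B applies: it must be free in its binding domain.
Binding domain of *her₄*: the matrix TP, whose subject is Priya₁.
*Priya₁* c-commands the pronoun within its binding domain → coindexation would violate Principle B.
*Odette₂*: the pronoun c-commands this R-expression → coindexation would violate Principle C on *Odette₂*.
*Zara₃*: the pronoun c-commands this R-expression → coindexation would violate Principle C on *Zara₃*.

none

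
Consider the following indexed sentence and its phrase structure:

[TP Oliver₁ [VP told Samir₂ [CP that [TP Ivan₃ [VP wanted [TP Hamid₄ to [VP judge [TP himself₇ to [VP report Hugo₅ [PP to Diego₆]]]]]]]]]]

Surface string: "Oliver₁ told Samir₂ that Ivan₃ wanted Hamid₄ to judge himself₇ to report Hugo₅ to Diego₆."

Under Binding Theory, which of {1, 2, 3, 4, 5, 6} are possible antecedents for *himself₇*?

*himself* is an anaphor, so Principle A applies: it must be bound in its binding domain.
Binding domain of *himself₇*: the embedded TP, whose subject is Hamid₄.
*Oliver₁* c-commands the anaphor but is outside its binding domain → cannot satisfy Principle A.
*Samir₂* c-commands the anaphor but is outside its binding domain → cannot satisfy Principle A.
*Ivan₃* c-commands the anaphor but is outside its binding domain → cannot satisfy Principle A.
*Hamid₄* c-commands the anaphor within its binding domain → licit binder.
*Hugo₅* does not c-command the anaphor → cannot bind it.
*Diego₆* does not c-command the anaphor → cannot bind it.

{4}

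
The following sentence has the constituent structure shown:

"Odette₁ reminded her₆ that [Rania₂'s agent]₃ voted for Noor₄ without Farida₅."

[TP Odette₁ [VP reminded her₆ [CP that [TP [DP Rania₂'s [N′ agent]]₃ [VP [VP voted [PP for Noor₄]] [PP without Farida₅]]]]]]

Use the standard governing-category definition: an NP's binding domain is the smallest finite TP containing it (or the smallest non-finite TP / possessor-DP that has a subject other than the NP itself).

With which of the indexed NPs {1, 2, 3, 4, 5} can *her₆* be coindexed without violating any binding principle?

none

*her* is a pronoun, so Principle B applies: it must be free in its binding domain.
Binding domain of *her₆*: the matrix TP, whose subject is Odette₁.
*Odette₁* c-commands the pronoun within its binding domain → coindexation would violate Principle B.
*Rania₂*: the pronoun c-commands this R-expression → coindexation would violate Principle C on *Rania₂*.
*[Rania₂'s agent]₃*: the pronoun c-commands this R-expression → coindexation would violate Principle C on *[Rania₂'s agent]₃*.
*Noor₄*: the pronoun c-commands this R-expression → coindexation would violate Principle C on *Noor₄*.
*Farida₅*: the pronoun c-commands this R-expression → coindexation would violate Principle C on *Farida₅*.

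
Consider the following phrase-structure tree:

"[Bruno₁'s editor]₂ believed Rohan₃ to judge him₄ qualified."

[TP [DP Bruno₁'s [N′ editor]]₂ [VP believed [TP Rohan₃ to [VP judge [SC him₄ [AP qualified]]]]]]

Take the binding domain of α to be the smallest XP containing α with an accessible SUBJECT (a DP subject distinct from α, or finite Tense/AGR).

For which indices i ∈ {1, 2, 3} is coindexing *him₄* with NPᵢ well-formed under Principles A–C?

{1, 2}

*him* is a pronoun, so Principle B applies: it must be free in its binding domain.
Binding domain of *him₄*: the embedded TP, whose subject is Rohan₃.
*Bruno₁* and the pronoun do not c-command one another → neither Principle B nor Principle C is at stake; coindexation permitted.
*[Bruno₁'s editor]₂* c-commands the pronoun but from outside its binding domain, and is not c-commanded by it → coindexation permitted.
*Rohan₃* c-commands the pronoun within its binding domain → coindexation would violate Principle B.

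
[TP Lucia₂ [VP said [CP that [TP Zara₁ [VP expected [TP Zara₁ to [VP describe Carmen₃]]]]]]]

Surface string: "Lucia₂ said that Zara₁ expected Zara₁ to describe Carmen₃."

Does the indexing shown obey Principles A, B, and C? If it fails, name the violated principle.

Principle C

The two coindexed NPs are *Zara₁* (the higher occurrence) and *Zara₁* (the lower occurrence).
*Zara₁* (the lower occurrence) is an R-expression. Principle C requires it to be free everywhere.
*Zara₁* (the higher occurrence) c-commands it and carries the same index.
The R-expression is bound → Principle C violation.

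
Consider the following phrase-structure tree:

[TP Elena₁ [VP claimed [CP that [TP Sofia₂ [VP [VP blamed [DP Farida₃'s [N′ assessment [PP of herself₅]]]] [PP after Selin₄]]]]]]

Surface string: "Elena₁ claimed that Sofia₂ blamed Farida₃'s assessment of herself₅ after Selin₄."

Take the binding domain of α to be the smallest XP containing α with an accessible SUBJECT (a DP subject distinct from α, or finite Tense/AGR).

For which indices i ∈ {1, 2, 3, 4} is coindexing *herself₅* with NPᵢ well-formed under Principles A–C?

{3}

*herself* is an anaphor, so Principle A applies: it must be bound in its binding domain.
Binding domain of *herself₅*: the possessed DP, whose subject is Farida₃.
*Elena₁* c-commands the anaphor but is outside its binding domain → cannot satisfy Principle A.
*Sofia₂* c-commands the anaphor but is outside its binding domain → cannot satisfy Principle A.
*Farida₃* c-commands the anaphor within its binding domain → licit binder.
*Selin₄* does not c-command the anaphor → cannot bind it.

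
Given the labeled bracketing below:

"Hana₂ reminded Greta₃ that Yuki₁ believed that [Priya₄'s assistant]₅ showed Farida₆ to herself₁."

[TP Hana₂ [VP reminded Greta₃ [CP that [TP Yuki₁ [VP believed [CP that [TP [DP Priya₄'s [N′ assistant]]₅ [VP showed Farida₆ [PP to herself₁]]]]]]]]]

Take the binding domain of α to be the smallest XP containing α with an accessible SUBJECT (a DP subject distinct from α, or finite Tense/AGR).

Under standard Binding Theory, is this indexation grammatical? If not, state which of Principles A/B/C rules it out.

Principle A

The two coindexed NPs are *Yuki₁* and *herself₁*.
*herself₁* is an anaphor. Principle A requires it to be bound within its binding domain — the embedded TP, whose subject is [Priya₄'s assistant]₅.
Within that domain it is c-commanded by *[Priya₄'s assistant]₅*, *Farida₆*, none of which share its index.
*Yuki₁* does c-command the anaphor, but from outside its binding domain.
The anaphor is unbound in its domain → Principle A violation.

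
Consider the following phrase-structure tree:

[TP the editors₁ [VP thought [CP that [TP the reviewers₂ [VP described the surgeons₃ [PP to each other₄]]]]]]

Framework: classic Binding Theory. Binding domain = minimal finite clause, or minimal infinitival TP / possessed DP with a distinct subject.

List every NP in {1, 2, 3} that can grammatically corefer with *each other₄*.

*each other* is an anaphor, so Principle A applies: it must be bound in its binding domain.
Binding domain of *each other₄*: the embedded TP, whose subject is the reviewers₂.
*the editors₁* c-commands the anaphor but is outside its binding domain → cannot satisfy Principle A.
*the reviewers₂* c-commands the anaphor within its binding domain → licit binder.
*the surgeons₃* c-commands the anaphor within its binding domain → licit binder.

{2, 3}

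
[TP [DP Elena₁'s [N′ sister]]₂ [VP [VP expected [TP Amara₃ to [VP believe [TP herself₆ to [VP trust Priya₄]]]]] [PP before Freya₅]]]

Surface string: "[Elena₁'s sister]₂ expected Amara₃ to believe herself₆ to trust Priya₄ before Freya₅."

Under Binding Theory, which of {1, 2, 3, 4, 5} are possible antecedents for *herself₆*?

*herself* is an anaphor, so Principle A applies: it must be bound in its binding domain.
Binding domain of *herself₆*: the embedded TP, whose subject is Amara₃.
*Elena₁* does not c-command the anaphor → cannot bind it.
*[Elena₁'s sister]₂* c-commands the anaphor but is outside its binding domain → cannot satisfy Principle A.
*Amara₃* c-commands the anaphor within its binding domain → licit binder.
*Priya₄* does not c-command the anaphor → cannot bind it.
*Freya₅* does not c-command the anaphor → cannot bind it.

{3}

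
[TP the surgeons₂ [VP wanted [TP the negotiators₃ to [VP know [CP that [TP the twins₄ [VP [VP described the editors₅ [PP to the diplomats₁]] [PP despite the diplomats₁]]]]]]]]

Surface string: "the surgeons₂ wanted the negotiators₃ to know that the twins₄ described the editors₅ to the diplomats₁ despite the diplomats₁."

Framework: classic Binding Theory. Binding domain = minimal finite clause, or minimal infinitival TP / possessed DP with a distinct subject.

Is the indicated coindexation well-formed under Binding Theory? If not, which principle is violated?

grammatical

The two coindexed NPs are *the diplomats₁* and *the diplomats₁*.
*the diplomats₁* is an R-expression; no coindexed NP c-commands it, so Principle C holds.
*the diplomats₁* is an R-expression; *the diplomats₁* does not c-command it, and no other NP shares its index, so Principle C is satisfied.
All principles are respected.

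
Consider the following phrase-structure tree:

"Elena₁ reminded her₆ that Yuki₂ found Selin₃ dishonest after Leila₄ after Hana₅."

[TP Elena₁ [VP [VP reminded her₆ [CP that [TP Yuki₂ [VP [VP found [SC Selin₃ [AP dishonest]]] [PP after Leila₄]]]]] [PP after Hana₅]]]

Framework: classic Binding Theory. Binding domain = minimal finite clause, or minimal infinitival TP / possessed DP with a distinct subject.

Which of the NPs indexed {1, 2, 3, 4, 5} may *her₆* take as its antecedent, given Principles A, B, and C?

{5}

*her* is a pronoun, so Principle B applies: it must be free in its binding domain.
Binding domain of *her₆*: the matrix TP, whose subject is Elena₁.
*Elena₁* c-commands the pronoun within its binding domain → coindexation would violate Principle B.
*Yuki₂*: the pronoun c-commands this R-expression → coindexation would violate Principle C on *Yuki₂*.
*Selin₃*: the pronoun c-commands this R-expression → coindexation would violate Principle C on *Selin₃*.
*Leila₄*: the pronoun c-commands this R-expression → coindexation would violate Principle C on *Leila₄*.
*Hana₅* and the pronoun do not c-command one another → neither Principle B nor Principle C is at stake; coindexation permitted.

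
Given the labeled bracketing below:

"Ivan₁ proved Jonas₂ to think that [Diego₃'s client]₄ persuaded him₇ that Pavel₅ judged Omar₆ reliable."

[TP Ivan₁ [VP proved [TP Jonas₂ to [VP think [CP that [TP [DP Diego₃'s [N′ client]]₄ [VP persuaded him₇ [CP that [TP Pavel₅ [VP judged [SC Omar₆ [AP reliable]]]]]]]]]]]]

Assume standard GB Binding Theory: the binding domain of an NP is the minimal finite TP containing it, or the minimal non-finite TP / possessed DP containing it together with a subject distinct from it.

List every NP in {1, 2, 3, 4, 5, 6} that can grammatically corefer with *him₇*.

*him* is a pronoun, so Principle B applies: it must be free in its binding domain.
Binding domain of *him₇*: the embedded TP, whose subject is [Diego₃'s client]₄.
*Ivan₁* c-commands the pronoun but from outside its binding domain, and is not c-commanded by it → coindexation permitted.
*Jonas₂* c-commands the pronoun but from outside its binding domain, and is not c-commanded by it → coindexation permitted.
*Diego₃* and the pronoun do not c-command one another → neither Principle B nor Principle C is at stake; coindexation permitted.
*[Diego₃'s client]₄* c-commands the pronoun within its binding domain → coindexation would violate Principle B.
*Pavel₅*: the pronoun c-commands this R-expression → coindexation would violate Principle C on *Pavel₅*.
*Omar₆*: the pronoun c-commands this R-expression → coindexation would violate Principle C on *Omar₆*.

{1, 2, 3}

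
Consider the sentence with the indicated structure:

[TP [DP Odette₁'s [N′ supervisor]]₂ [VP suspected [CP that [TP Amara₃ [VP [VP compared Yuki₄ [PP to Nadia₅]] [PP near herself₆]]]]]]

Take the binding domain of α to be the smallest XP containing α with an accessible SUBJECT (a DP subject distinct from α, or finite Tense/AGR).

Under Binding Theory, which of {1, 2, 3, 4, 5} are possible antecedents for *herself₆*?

{3}

*herself* is an anaphor, so Principle A applies: it must be bound in its binding domain.
Binding domain of *herself₆*: the embedded TP, whose subject is Amara₃.
*Odette₁* does not c-command the anaphor → cannot bind it.
*[Odette₁'s supervisor]₂* c-commands the anaphor but is outside its binding domain → cannot satisfy Principle A.
*Amara₃* c-commands the anaphor within its binding domain → licit binder.
*Yuki₄* does not c-command the anaphor → cannot bind it.
*Nadia₅* does not c-command the anaphor → cannot bind it.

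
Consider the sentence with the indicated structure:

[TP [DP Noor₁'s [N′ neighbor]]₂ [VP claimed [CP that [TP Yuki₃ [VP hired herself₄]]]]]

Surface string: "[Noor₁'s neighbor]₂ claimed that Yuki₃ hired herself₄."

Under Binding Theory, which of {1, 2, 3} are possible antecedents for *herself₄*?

*herself* is an anaphor, so Principle A applies: it must be bound in its binding domain.
Binding domain of *herself₄*: the embedded TP, whose subject is Yuki₃.
*Noor₁* does not c-command the anaphor → cannot bind it.
*[Noor₁'s neighbor]₂* c-commands the anaphor but is outside its binding domain → cannot satisfy Principle A.
*Yuki₃* c-commands the anaphor within its binding domain → licit binder.

{3}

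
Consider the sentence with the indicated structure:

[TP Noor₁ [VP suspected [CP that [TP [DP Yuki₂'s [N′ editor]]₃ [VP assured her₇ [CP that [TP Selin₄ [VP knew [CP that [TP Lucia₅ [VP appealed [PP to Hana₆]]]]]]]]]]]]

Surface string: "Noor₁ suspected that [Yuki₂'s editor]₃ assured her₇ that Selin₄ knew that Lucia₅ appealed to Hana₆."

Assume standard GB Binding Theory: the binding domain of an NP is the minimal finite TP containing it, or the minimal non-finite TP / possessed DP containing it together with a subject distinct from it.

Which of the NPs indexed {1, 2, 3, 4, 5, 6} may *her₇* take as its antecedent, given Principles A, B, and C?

{1, 2}

*her* is a pronoun, so Principle B applies: it must be free in its binding domain.
Binding domain of *her₇*: the embedded TP, whose subject is [Yuki₂'s editor]₃.
*Noor₁* c-commands the pronoun but from outside its binding domain, and is not c-commanded by it → coindexation permitted.
*Yuki₂* and the pronoun do not c-command one another → neither Principle B nor Principle C is at stake; coindexation permitted.
*[Yuki₂'s editor]₃* c-commands the pronoun within its binding domain → coindexation would violate Principle B.
*Selin₄*: the pronoun c-commands this R-expression → coindexation would violate Principle C on *Selin₄*.
*Lucia₅*: the pronoun c-commands this R-expression → coindexation would violate Principle C on *Lucia₅*.
*Hana₆*: the pronoun c-commands this R-expression → coindexation would violate Principle C on *Hana₆*.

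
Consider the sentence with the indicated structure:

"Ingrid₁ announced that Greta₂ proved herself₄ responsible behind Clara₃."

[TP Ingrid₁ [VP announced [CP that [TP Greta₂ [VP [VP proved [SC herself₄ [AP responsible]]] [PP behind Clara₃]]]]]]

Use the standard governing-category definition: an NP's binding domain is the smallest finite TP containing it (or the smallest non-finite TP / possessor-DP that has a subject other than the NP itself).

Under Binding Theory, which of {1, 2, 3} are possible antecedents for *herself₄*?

*herself* is an anaphor, so Principle A applies: it must be bound in its binding domain.
Binding domain of *herself₄*: the embedded TP, whose subject is Greta₂.
*Ingrid₁* c-commands the anaphor but is outside its binding domain → cannot satisfy Principle A.
*Greta₂* c-commands the anaphor within its binding domain → licit binder.
*Clara₃* does not c-command the anaphor → cannot bind it.

{2}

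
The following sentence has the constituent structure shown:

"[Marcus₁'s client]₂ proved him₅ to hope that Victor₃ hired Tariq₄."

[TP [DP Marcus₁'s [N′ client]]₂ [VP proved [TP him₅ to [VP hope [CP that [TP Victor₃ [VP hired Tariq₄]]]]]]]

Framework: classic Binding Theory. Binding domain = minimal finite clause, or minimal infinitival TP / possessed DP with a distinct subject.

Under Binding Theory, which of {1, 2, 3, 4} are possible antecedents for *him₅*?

{1}

*him* is a pronoun, so Principle B applies: it must be free in its binding domain.
Binding domain of *him₅*: the matrix TP, whose subject is [Marcus₁'s client]₂.
*Marcus₁* and the pronoun do not c-command one another → neither Principle B nor Principle C is at stake; coindexation permitted.
*[Marcus₁'s client]₂* c-commands the pronoun within its binding domain → coindexation would violate Principle B.
*Victor₃*: the pronoun c-commands this R-expression → coindexation would violate Principle C on *Victor₃*.
*Tariq₄*: the pronoun c-commands this R-expression → coindexation would violate Principle C on *Tariq₄*.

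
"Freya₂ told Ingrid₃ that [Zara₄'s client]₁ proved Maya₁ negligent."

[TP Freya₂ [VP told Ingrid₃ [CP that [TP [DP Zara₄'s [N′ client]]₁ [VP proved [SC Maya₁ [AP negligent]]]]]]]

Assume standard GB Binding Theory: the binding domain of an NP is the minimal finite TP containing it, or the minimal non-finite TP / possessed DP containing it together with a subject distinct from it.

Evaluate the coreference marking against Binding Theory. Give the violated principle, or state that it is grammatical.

The two coindexed NPs are *[Zara₄'s client]₁* and *Maya₁*.
*Maya₁* is an R-expression. Principle C requires it to be free everywhere.
*[Zara₄'s client]₁* c-commands it and carries the same index.
The R-expression is bound → Principle C violation.

Principle C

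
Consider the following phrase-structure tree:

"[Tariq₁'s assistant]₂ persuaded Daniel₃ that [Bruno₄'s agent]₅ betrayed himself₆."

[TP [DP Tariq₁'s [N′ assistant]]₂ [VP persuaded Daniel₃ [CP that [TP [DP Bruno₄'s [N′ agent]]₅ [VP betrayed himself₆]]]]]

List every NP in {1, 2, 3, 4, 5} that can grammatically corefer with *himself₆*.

*himself* is an anaphor, so Principle A applies: it must be bound in its binding domain.
Binding domain of *himself₆*: the embedded TP, whose subject is [Bruno₄'s agent]₅.
*Tariq₁* does not c-command the anaphor → cannot bind it.
*[Tariq₁'s assistant]₂* c-commands the anaphor but is outside its binding domain → cannot satisfy Principle A.
*Daniel₃* c-commands the anaphor but is outside its binding domain → cannot satisfy Principle A.
*Bruno₄* does not c-command the anaphor → cannot bind it.
*[Bruno₄'s agent]₅* c-commands the anaphor within its binding domain → licit binder.

{5}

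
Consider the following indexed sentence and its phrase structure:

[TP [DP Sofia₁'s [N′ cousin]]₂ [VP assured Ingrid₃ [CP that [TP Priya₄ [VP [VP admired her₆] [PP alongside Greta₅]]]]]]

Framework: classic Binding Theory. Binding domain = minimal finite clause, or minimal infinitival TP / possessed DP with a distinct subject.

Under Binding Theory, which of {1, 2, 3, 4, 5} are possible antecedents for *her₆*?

{1, 2, 3, 5}

*her* is a pronoun, so Principle B applies: it must be free in its binding domain.
Binding domain of *her₆*: the embedded TP, whose subject is Priya₄.
*Sofia₁* and the pronoun do not c-command one another → neither Principle B nor Principle C is at stake; coindexation permitted.
*[Sofia₁'s cousin]₂* c-commands the pronoun but from outside its binding domain, and is not c-commanded by it → coindexation permitted.
*Ingrid₃* c-commands the pronoun but from outside its binding domain, and is not c-commanded by it → coindexation permitted.
*Priya₄* c-commands the pronoun within its binding domain → coindexation would violate Principle B.
*Greta₅* and the pronoun do not c-command one another → neither Principle B nor Principle C is at stake; coindexation permitted.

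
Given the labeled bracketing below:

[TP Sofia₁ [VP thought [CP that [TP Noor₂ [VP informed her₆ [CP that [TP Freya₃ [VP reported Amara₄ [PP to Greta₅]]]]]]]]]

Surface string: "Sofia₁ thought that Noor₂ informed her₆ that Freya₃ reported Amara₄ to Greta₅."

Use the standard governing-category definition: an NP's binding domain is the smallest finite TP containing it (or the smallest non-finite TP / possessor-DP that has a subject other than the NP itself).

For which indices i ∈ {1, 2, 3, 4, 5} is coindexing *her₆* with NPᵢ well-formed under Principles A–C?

{1}

*her* is a pronoun, so Principle B applies: it must be free in its binding domain.
Binding domain of *her₆*: the embedded TP, whose subject is Noor₂.
*Sofia₁* c-commands the pronoun but from outside its binding domain, and is not c-commanded by it → coindexation permitted.
*Noor₂* c-commands the pronoun within its binding domain → coindexation would violate Principle B.
*Freya₃*: the pronoun c-commands this R-expression → coindexation would violate Principle C on *Freya₃*.
*Amara₄*: the pronoun c-commands this R-expression → coindexation would violate Principle C on *Amara₄*.
*Greta₅*: the pronoun c-commands this R-expression → coindexation would violate Principle C on *Greta₅*.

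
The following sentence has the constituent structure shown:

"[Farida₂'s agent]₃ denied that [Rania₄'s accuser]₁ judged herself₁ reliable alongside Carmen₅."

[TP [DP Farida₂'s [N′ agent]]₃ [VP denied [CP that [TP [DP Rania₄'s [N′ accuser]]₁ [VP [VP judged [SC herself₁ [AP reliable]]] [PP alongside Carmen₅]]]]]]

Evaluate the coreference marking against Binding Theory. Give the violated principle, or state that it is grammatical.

grammatical

The two coindexed NPs are *[Rania₄'s accuser]₁* and *herself₁*.
*herself₁* is an anaphor; its binding domain is the embedded TP, whose subject is [Rania₄'s accuser]₁. *[Rania₄'s accuser]₁* c-commands it within that domain and shares its index, so Principle A is satisfied.
*[Rania₄'s accuser]₁* is an R-expression; *herself₁* does not c-command it, and no other NP shares its index, so Principle C is satisfied.
All principles are respected.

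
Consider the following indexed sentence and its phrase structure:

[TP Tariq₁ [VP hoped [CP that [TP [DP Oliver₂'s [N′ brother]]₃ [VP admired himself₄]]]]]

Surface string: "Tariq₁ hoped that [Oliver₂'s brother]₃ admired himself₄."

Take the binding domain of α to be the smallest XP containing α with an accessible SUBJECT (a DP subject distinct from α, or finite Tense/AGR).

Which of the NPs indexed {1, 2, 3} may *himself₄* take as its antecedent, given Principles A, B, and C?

{3}

*himself* is an anaphor, so Principle A applies: it must be bound in its binding domain.
Binding domain of *himself₄*: the embedded TP, whose subject is [Oliver₂'s brother]₃.
*Tariq₁* c-commands the anaphor but is outside its binding domain → cannot satisfy Principle A.
*Oliver₂* does not c-command the anaphor → cannot bind it.
*[Oliver₂'s brother]₃* c-commands the anaphor within its binding domain → licit binder.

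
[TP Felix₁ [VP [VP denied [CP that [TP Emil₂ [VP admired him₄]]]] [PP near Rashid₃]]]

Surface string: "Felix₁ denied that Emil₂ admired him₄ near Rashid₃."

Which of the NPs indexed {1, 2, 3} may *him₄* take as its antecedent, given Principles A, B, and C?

*him* is a pronoun, so Principle B applies: it must be free in its binding domain.
Binding domain of *him₄*: the embedded TP, whose subject is Emil₂.
*Felix₁* c-commands the pronoun but from outside its binding domain, and is not c-commanded by it → coindexation permitted.
*Emil₂* c-commands the pronoun within its binding domain → coindexation would violate Principle B.
*Rashid₃* and the pronoun do not c-command one another → neither Principle B nor Principle C is at stake; coindexation permitted.

{1, 3}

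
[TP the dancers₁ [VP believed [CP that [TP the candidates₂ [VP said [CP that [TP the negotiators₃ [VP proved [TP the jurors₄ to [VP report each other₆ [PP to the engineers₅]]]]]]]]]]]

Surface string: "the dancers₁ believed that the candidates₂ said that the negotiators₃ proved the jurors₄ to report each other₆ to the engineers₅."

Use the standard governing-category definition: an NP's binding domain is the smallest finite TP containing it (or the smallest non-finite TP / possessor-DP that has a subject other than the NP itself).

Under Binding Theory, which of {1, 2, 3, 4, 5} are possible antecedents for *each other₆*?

*each other* is an anaphor, so Principle A applies: it must be bound in its binding domain.
Binding domain of *each other₆*: the embedded TP, whose subject is the jurors₄.
*the dancers₁* c-commands the anaphor but is outside its binding domain → cannot satisfy Principle A.
*the candidates₂* c-commands the anaphor but is outside its binding domain → cannot satisfy Principle A.
*the negotiators₃* c-commands the anaphor but is outside its binding domain → cannot satisfy Principle A.
*the jurors₄* c-commands the anaphor within its binding domain → licit binder.
*the engineers₅* does not c-command the anaphor → cannot bind it.

{4}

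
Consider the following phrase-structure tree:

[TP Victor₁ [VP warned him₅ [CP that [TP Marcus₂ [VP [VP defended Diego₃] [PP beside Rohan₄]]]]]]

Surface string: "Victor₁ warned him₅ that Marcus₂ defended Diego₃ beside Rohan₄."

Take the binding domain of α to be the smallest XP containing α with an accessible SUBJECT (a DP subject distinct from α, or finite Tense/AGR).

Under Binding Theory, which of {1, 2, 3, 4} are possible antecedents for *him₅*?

none

*him* is a pronoun, so Principle B applies: it must be free in its binding domain.
Binding domain of *him₅*: the matrix TP, whose subject is Victor₁.
*Victor₁* c-commands the pronoun within its binding domain → coindexation would violate Principle B.
*Marcus₂*: the pronoun c-commands this R-expression → coindexation would violate Principle C on *Marcus₂*.
*Diego₃*: the pronoun c-commands this R-expression → coindexation would violate Principle C on *Diego₃*.
*Rohan₄*: the pronoun c-commands this R-expression → coindexation would violate Principle C on *Rohan₄*.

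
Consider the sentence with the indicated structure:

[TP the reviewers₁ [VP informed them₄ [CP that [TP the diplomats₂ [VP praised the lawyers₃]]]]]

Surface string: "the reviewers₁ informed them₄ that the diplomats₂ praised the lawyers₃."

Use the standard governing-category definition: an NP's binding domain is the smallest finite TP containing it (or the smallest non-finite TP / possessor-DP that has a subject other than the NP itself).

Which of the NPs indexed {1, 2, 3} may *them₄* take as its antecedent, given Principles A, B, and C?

none

*them* is a pronoun, so Principle B applies: it must be free in its binding domain.
Binding domain of *them₄*: the matrix TP, whose subject is the reviewers₁.
*the reviewers₁* c-commands the pronoun within its binding domain → coindexation would violate Principle B.
*the diplomats₂*: the pronoun c-commands this R-expression → coindexation would violate Principle C on *the diplomats₂*.
*the lawyers₃*: the pronoun c-commands this R-expression → coindexation would violate Principle C on *the lawyers₃*.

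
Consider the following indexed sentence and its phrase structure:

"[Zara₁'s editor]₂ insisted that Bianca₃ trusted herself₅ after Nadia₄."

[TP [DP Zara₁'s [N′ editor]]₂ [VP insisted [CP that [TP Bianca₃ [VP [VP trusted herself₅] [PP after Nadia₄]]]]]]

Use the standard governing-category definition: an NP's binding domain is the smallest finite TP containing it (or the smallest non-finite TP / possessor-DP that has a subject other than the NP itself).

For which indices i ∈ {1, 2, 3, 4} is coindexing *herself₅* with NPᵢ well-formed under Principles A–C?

*herself* is an anaphor, so Principle A applies: it must be bound in its binding domain.
Binding domain of *herself₅*: the embedded TP, whose subject is Bianca₃.
*Zara₁* does not c-command the anaphor → cannot bind it.
*[Zara₁'s editor]₂* c-commands the anaphor but is outside its binding domain → cannot satisfy Principle A.
*Bianca₃* c-commands the anaphor within its binding domain → licit binder.
*Nadia₄* does not c-command the anaphor → cannot bind it.

{3}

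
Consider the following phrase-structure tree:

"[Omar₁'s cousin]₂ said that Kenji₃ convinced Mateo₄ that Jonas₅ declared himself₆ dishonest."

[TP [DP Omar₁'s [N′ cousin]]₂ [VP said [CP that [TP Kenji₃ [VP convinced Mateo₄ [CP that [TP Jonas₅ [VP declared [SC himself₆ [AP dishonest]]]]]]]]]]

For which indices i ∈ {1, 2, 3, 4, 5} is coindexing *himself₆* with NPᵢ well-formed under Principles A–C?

{5}

*himself* is an anaphor, so Principle A applies: it must be bound in its binding domain.
Binding domain of *himself₆*: the embedded TP, whose subject is Jonas₅.
*Omar₁* does not c-command the anaphor → cannot bind it.
*[Omar₁'s cousin]₂* c-commands the anaphor but is outside its binding domain → cannot satisfy Principle A.
*Kenji₃* c-commands the anaphor but is outside its binding domain → cannot satisfy Principle A.
*Mateo₄* c-commands the anaphor but is outside its binding domain → cannot satisfy Principle A.
*Jonas₅* c-commands the anaphor within its binding domain → licit binder.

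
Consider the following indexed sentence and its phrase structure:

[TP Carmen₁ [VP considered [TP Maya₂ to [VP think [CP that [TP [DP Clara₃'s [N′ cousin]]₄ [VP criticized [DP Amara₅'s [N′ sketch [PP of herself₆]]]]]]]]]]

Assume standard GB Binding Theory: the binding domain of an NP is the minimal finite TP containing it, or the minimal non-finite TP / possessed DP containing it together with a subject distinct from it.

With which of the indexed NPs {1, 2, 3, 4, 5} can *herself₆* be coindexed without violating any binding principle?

*herself* is an anaphor, so Principle A applies: it must be bound in its binding domain.
Binding domain of *herself₆*: the possessed DP, whose subject is Amara₅.
*Carmen₁* c-commands the anaphor but is outside its binding domain → cannot satisfy Principle A.
*Maya₂* c-commands the anaphor but is outside its binding domain → cannot satisfy Principle A.
*Clara₃* does not c-command the anaphor → cannot bind it.
*[Clara₃'s cousin]₄* c-commands the anaphor but is outside its binding domain → cannot satisfy Principle A.
*Amara₅* c-commands the anaphor within its binding domain → licit binder.

{5}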